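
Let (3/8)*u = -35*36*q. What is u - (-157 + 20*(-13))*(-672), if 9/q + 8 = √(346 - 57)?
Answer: -283584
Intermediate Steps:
q = 1 (q = 9/(-8 + √(346 - 57)) = 9/(-8 + √289) = 9/(-8 + 17) = 9/9 = 9*(⅑) = 1)
u = -3360 (u = 8*(-35*36)/3 = 8*(-1260)/3 = 8*(-1*1260)/3 = (8/3)*(-1260) = -3360)
u - (-157 + 20*(-13))*(-672) = -3360 - (-157 + 20*(-13))*(-672) = -3360 - (-157 - 260)*(-672) = -3360 - (-417)*(-672) = -3360 - 1*280224 = -3360 - 280224 = -283584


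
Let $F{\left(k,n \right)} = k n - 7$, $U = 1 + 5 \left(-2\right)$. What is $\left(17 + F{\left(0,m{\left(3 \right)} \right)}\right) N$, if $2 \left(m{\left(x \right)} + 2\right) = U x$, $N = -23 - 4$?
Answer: $-270$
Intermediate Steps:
$N = -27$
$U = -9$ ($U = 1 - 10 = -9$)
$m{\left(x \right)} = -2 - \frac{9 x}{2}$ ($m{\left(x \right)} = -2 + \frac{\left(-9\right) x}{2} = -2 - \frac{9 x}{2}$)
$F{\left(k,n \right)} = -7 + k n$
$\left(17 + F{\left(0,m{\left(3 \right)} \right)}\right) N = \left(17 - \left(7 + 0 \left(-2 - \frac{27}{2}\right)\right)\right) \left(-27\right) = \left(17 + \left(-7 + 0 \left(- \frac{31}{2}\right)\right)\right) \left(-27\right) = \left(17 + \left(-7 + 0\right)\right) \left(-27\right) = \left(17 - 7\right) \left(-27\right) = 10 \left(-27\right) = -270$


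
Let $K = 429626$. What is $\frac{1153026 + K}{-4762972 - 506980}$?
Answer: $- \frac{395663}{1317488} \approx -0.30032$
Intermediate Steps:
$\frac{1153026 + K}{-4762972 - 506980} = \frac{1153026 + 429626}{-4762972 - 506980} = \frac{1582652}{-5269952} = 1582652 \left(- \frac{1}{5269952}\right) = - \frac{395663}{1317488}$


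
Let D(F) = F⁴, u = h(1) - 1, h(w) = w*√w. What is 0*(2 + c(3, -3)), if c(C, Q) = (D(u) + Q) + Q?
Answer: 0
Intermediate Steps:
h(w) = w^(3/2)
u = 0 (u = 1^(3/2) - 1 = 1 - 1 = 0)
c(C, Q) = 2*Q (c(C, Q) = (0⁴ + Q) + Q = (0 + Q) + Q = Q + Q = 2*Q)
0*(2 + c(3, -3)) = 0*(2 + 2*(-3)) = 0*(2 - 6) = 0*(-4) = 0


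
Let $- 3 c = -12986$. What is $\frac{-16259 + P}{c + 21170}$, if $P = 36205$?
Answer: $\frac{29919}{38248} \approx 0.78224$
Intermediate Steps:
$c = \frac{12986}{3}$ ($c = \left(- \frac{1}{3}\right) \left(-12986\right) = \frac{12986}{3} \approx 4328.7$)
$\frac{-16259 + P}{c + 21170} = \frac{-16259 + 36205}{\frac{12986}{3} + 21170} = \frac{19946}{\frac{76496}{3}} = 19946 \cdot \frac{3}{76496} = \frac{29919}{38248}$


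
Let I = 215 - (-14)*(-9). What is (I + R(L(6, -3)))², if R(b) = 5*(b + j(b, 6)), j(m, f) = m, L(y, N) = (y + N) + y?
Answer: 32041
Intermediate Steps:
L(y, N) = N + 2*y (L(y, N) = (N + y) + y = N + 2*y)
R(b) = 10*b (R(b) = 5*(b + b) = 5*(2*b) = 10*b)
I = 89 (I = 215 - 1*126 = 215 - 126 = 89)
(I + R(L(6, -3)))² = (89 + 10*(-3 + 2*6))² = (89 + 10*(-3 + 12))² = (89 + 10*9)² = (89 + 90)² = 179² = 32041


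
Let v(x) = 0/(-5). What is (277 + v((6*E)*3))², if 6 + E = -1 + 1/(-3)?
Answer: 76729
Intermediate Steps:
E = -22/3 (E = -6 + (-1 + 1/(-3)) = -6 + (-1 - ⅓) = -6 - 4/3 = -22/3 ≈ -7.3333)
v(x) = 0 (v(x) = 0*(-⅕) = 0)
(277 + v((6*E)*3))² = (277 + 0)² = 277² = 76729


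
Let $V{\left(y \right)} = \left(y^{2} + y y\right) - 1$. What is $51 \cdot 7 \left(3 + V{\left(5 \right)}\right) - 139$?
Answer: $18425$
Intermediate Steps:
$V{\left(y \right)} = -1 + 2 y^{2}$ ($V{\left(y \right)} = \left(y^{2} + y^{2}\right) - 1 = 2 y^{2} - 1 = -1 + 2 y^{2}$)
$51 \cdot 7 \left(3 + V{\left(5 \right)}\right) - 139 = 51 \cdot 7 \left(3 - \left(1 - 2 \cdot 5^{2}\right)\right) - 139 = 51 \cdot 7 \left(3 + \left(-1 + 2 \cdot 25\right)\right) - 139 = 51 \cdot 7 \left(3 + \left(-1 + 50\right)\right) - 139 = 51 \cdot 7 \left(3 + 49\right) - 139 = 51 \cdot 7 \cdot 52 - 139 = 51 \cdot 364 - 139 = 18564 - 139 = 18425$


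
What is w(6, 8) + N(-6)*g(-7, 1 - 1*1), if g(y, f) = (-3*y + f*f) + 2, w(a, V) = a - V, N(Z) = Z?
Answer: -140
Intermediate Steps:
g(y, f) = 2 + f² - 3*y (g(y, f) = (-3*y + f²) + 2 = (f² - 3*y) + 2 = 2 + f² - 3*y)
w(6, 8) + N(-6)*g(-7, 1 - 1*1) = (6 - 1*8) - 6*(2 + (1 - 1*1)² - 3*(-7)) = (6 - 8) - 6*(2 + (1 - 1)² + 21) = -2 - 6*(2 + 0² + 21) = -2 - 6*(2 + 0 + 21) = -2 - 6*23 = -2 - 138 = -140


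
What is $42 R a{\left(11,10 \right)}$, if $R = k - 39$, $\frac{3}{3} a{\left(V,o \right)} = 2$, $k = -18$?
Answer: $-4788$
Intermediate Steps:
$a{\left(V,o \right)} = 2$
$R = -57$ ($R = -18 - 39 = -57$)
$42 R a{\left(11,10 \right)} = 42 \left(-57\right) 2 = \left(-2394\right) 2 = -4788$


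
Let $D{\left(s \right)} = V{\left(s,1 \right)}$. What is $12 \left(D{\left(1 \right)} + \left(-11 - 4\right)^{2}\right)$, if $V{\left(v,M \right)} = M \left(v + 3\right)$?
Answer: $2748$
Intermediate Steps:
$V{\left(v,M \right)} = M \left(3 + v\right)$
$D{\left(s \right)} = 3 + s$ ($D{\left(s \right)} = 1 \left(3 + s\right) = 3 + s$)
$12 \left(D{\left(1 \right)} + \left(-11 - 4\right)^{2}\right) = 12 \left(\left(3 + 1\right) + \left(-11 - 4\right)^{2}\right) = 12 \left(4 + \left(-15\right)^{2}\right) = 12 \left(4 + 225\right) = 12 \cdot 229 = 2748$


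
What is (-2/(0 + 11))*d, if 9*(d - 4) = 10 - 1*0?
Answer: -92/99 ≈ -0.92929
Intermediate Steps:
d = 46/9 (d = 4 + (10 - 1*0)/9 = 4 + (10 + 0)/9 = 4 + (⅑)*10 = 4 + 10/9 = 46/9 ≈ 5.1111)
(-2/(0 + 11))*d = -2/(0 + 11)*(46/9) = -2/11*(46/9) = -2*1/11*(46/9) = -2/11*46/9 = -92/99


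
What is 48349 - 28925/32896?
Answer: 1590459779/32896 ≈ 48348.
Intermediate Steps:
48349 - 28925/32896 = 1590459779/32896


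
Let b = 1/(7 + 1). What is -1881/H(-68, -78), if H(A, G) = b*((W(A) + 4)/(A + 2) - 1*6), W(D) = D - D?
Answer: 62073/25 ≈ 2482.9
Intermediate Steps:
W(D) = 0
b = 1/8 ≈ 0.12500
H(A, G) = -3/4 + 1/(2*(2 + A)) (H(A, G) = ((0 + 4)/(A + 2) - 1*6)/8 = (4/(2 + A) - 6)/8 = (-6 + 4/(2 + A))/8 = -3/4 + 1/(2*(2 + A)))
-1881/H(-68, -78) = -1881*4*(2 - 68)/(-4 - 3*(-68)) = -1881*(-264/(-4 + 204)) = -1881/((1/4)*(-1/66)*200) = -1881/(-25/33) = -1881*(-33/25) = 62073/25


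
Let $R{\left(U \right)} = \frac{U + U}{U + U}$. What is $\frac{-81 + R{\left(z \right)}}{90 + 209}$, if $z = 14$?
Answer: $- \frac{80}{299} \approx -0.26756$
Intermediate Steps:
$R{\left(U \right)} = 1$ ($R{\left(U \right)} = \frac{2 U}{2 U} = 2 U \frac{1}{2 U} = 1$)
$\frac{-81 + R{\left(z \right)}}{90 + 209} = \frac{-81 + 1}{90 + 209} = - \frac{80}{299}$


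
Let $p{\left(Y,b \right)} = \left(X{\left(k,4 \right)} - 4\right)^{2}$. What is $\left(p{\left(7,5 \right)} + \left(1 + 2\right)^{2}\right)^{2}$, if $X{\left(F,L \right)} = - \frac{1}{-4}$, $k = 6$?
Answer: $\frac{136161}{256} \approx 531.88$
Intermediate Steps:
$X{\left(F,L \right)} = \frac{1}{4}$ ($X{\left(F,L \right)} = \left(-1\right) \left(- \frac{1}{4}\right) = \frac{1}{4}$)
$p{\left(Y,b \right)} = \frac{225}{16}$ ($p{\left(Y,b \right)} = \left(\frac{1}{4} - 4\right)^{2} = \left(- \frac{15}{4}\right)^{2} = \frac{225}{16}$)
$\left(p{\left(7,5 \right)} + \left(1 + 2\right)^{2}\right)^{2} = \left(\frac{225}{16} + \left(1 + 2\right)^{2}\right)^{2} = \left(\frac{225}{16} + 3^{2}\right)^{2} = \left(\frac{225}{16} + 9\right)^{2} = \left(\frac{369}{16}\right)^{2} = \frac{136161}{256}$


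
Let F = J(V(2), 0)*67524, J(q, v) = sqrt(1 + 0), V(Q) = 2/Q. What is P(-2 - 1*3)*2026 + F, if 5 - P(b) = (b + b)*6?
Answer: 199214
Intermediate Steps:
J(q, v) = 1 (J(q, v) = sqrt(1) = 1)
P(b) = 5 - 12*b (P(b) = 5 - (b + b)*6 = 5 - 2*b*6 = 5 - 12*b)
F = 67524 (F = 1*67524 = 67524)
P(-2 - 1*3)*2026 + F = (5 - 12*(-2 - 1*3))*2026 + 67524 = (5 - 12*(-2 - 3))*2026 + 67524 = (5 - 12*(-5))*2026 + 67524 = (5 + 60)*2026 + 67524 = 65*2026 + 67524 = 131690 + 67524 = 199214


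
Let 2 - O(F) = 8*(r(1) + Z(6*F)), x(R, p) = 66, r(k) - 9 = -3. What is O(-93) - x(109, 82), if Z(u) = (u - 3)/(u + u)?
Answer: -10790/93 ≈ -116.02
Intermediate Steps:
r(k) = 6 (r(k) = 9 - 3 = 6)
Z(u) = (-3 + u)/(2*u) (Z(u) = (-3 + u)/((2*u)) = (-3 + u)*(1/(2*u)) = (-3 + u)/(2*u))
O(F) = -46 - 2*(-3 + 6*F)/(3*F) (O(F) = 2 - 8*(6 + (-3 + 6*F)/(2*((6*F)))) = 2 - 8*(6 + (1/(6*F))*(-3 + 6*F)/2) = 2 - 8*(6 + (-3 + 6*F)/(12*F)) = 2 - (48 + 2*(-3 + 6*F)/(3*F)) = 2 + (-48 - 2*(-3 + 6*F)/(3*F)) = -46 - 2*(-3 + 6*F)/(3*F))
O(-93) - x(109, 82) = (-50 + 2/(-93)) - 1*66 = (-50 + 2*(-1/93)) - 66 = (-50 - 2/93) - 66 = -4652/93 - 66 = -10790/93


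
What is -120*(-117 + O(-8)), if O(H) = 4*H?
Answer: 17880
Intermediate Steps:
-120*(-117 + O(-8)) = -120*(-117 + 4*(-8)) = -120*(-117 - 32) = -120*(-149) = 17880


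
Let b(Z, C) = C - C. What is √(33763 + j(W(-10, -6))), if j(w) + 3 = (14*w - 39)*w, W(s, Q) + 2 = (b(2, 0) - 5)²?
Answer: √40269 ≈ 200.67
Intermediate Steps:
b(Z, C) = 0
W(s, Q) = 23 (W(s, Q) = -2 + (0 - 5)² = -2 + (-5)² = -2 + 25 = 23)
j(w) = -3 + w*(-39 + 14*w) (j(w) = -3 + (14*w - 39)*w = -3 + (-39 + 14*w)*w = -3 + w*(-39 + 14*w))
√(33763 + j(W(-10, -6))) = √(33763 + (-3 - 39*23 + 14*23²)) = √(33763 + (-3 - 897 + 14*529)) = √(33763 + (-3 - 897 + 7406)) = √(33763 + 6506) = √40269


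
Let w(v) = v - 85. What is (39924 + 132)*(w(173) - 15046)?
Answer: -599157648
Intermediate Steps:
w(v) = -85 + v
(39924 + 132)*(w(173) - 15046) = (39924 + 132)*((-85 + 173) - 15046) = 40056*(88 - 15046) = 40056*(-14958) = -599157648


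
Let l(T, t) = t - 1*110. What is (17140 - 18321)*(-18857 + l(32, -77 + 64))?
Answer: 22415380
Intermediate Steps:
l(T, t) = -110 + t (l(T, t) = t - 110 = -110 + t)
(17140 - 18321)*(-18857 + l(32, -77 + 64)) = (17140 - 18321)*(-18857 + (-110 + (-77 + 64))) = -1181*(-18857 + (-110 - 13)) = -1181*(-18857 - 123) = -1181*(-18980) = 22415380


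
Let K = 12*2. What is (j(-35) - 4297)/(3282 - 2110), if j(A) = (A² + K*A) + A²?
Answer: -2687/1172 ≈ -2.2927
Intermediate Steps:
K = 24
j(A) = 2*A² + 24*A (j(A) = (A² + 24*A) + A² = 2*A² + 24*A)
(j(-35) - 4297)/(3282 - 2110) = (2*(-35)*(12 - 35) - 4297)/(3282 - 2110) = (2*(-35)*(-23) - 4297)/1172 = (1610 - 4297)*(1/1172) = -2687*1/1172 = -2687/1172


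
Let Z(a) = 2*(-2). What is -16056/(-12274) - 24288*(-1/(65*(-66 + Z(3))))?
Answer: -56264028/13961675 ≈ -4.0299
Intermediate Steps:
Z(a) = -4
-16056/(-12274) - 24288*(-1/(65*(-66 + Z(3)))) = -16056/(-12274) - 24288*(-1/(65*(-66 - 4))) = -16056*(-1/12274) - 24288/((-65*(-70))) = 8028/6137 - 24288/4550 = 8028/6137 - 24288*1/4550 = 8028/6137 - 12144/2275 = -56264028/13961675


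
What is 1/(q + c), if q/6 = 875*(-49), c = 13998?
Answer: -1/243252 ≈ -4.1110e-6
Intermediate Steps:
q = -257250 (q = 6*(875*(-49)) = 6*(-42875) = -257250)
1/(q + c) = 1/(-257250 + 13998) = 1/(-243252) = -1/243252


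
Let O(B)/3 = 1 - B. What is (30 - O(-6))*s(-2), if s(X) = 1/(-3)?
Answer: -3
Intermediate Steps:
s(X) = -⅓
O(B) = 3 - 3*B (O(B) = 3*(1 - B) = 3 - 3*B)
(30 - O(-6))*s(-2) = (30 - (3 - 3*(-6)))*(-⅓) = (30 - (3 + 18))*(-⅓) = (30 - 1*21)*(-⅓) = (30 - 21)*(-⅓) = 9*(-⅓) = -3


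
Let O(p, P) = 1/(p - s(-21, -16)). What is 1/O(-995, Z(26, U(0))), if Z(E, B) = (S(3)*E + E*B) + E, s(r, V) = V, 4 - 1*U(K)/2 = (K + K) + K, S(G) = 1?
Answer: -979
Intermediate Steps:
U(K) = 8 - 6*K (U(K) = 8 - 2*((K + K) + K) = 8 - 2*(2*K + K) = 8 - 6*K)
Z(E, B) = 2*E + B*E (Z(E, B) = (1*E + E*B) + E = (E + B*E) + E = 2*E + B*E)
O(p, P) = 1/(16 + p) (O(p, P) = 1/(p - 1*(-16)) = 1/(p + 16) = 1/(16 + p))
1/O(-995, Z(26, U(0))) = 1/(1/(16 - 995)) = 1/(1/(-979)) = 1/(-1/979) = -979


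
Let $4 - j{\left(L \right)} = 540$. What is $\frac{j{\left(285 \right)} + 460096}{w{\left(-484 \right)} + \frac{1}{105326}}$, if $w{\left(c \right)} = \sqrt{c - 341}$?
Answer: $\frac{48403616560}{9152192177701} - \frac{25490796588992800 i \sqrt{33}}{9152192177701} \approx 0.0052887 - 16000.0 i$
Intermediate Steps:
$j{\left(L \right)} = -536$ ($j{\left(L \right)} = 4 - 540 = -536$)
$w{\left(c \right)} = \sqrt{-341 + c}$
$\frac{j{\left(285 \right)} + 460096}{w{\left(-484 \right)} + \frac{1}{105326}} = \frac{-536 + 460096}{\sqrt{-341 - 484} + \frac{1}{105326}} = \frac{459560}{\sqrt{-825} + \frac{1}{105326}} = \frac{459560}{5 i \sqrt{33} + \frac{1}{105326}} = \frac{459560}{\frac{1}{105326} + 5 i \sqrt{33}}$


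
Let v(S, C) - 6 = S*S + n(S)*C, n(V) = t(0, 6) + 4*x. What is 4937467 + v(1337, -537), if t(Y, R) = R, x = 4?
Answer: 6713228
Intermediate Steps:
n(V) = 22 (n(V) = 6 + 4*4 = 6 + 16 = 22)
v(S, C) = 6 + S² + 22*C (v(S, C) = 6 + (S*S + 22*C) = 6 + (S² + 22*C) = 6 + S² + 22*C)
4937467 + v(1337, -537) = 4937467 + (6 + 1337² + 22*(-537)) = 4937467 + (6 + 1787569 - 11814) = 4937467 + 1775761 = 6713228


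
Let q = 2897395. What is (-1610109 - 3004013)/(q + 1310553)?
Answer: -2307061/2103974 ≈ -1.0965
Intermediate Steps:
(-1610109 - 3004013)/(q + 1310553) = (-1610109 - 3004013)/(2897395 + 1310553) = -4614122/4207948 = -4614122*1/4207948 = -2307061/2103974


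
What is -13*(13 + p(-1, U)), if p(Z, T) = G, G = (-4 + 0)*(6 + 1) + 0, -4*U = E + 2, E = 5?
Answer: 195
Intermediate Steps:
U = -7/4 (U = -(5 + 2)/4 = -¼*7 = -7/4 ≈ -1.7500)
G = -28 (G = -4*7 + 0 = -28 + 0 = -28)
p(Z, T) = -28
-13*(13 + p(-1, U)) = -13*(13 - 28) = -13*(-15) = 195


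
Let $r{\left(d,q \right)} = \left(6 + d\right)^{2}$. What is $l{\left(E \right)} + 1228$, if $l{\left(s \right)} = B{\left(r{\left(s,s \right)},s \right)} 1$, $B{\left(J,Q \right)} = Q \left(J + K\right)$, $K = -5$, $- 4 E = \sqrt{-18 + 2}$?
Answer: $1216 - 30 i \approx 1216.0 - 30.0 i$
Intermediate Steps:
$E = - i$ ($E = - \frac{\sqrt{-18 + 2}}{4} = - \frac{\sqrt{-16}}{4} = - \frac{4 i}{4} = - i \approx - 1.0 i$)
$B{\left(J,Q \right)} = Q \left(-5 + J\right)$ ($B{\left(J,Q \right)} = Q \left(J - 5\right) = Q \left(-5 + J\right)$)
$l{\left(s \right)} = s \left(-5 + \left(6 + s\right)^{2}\right)$ ($l{\left(s \right)} = s \left(-5 + \left(6 + s\right)^{2}\right) 1 = s \left(-5 + \left(6 + s\right)^{2}\right)$)
$l{\left(E \right)} + 1228 = - i \left(-5 + \left(6 - i\right)^{2}\right) + 1228 = 1228 - i \left(-5 + \left(6 - i\right)^{2}\right)$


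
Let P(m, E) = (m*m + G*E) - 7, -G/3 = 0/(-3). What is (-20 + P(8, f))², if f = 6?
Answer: 1369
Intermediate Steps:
G = 0 (G = -0/(-3) = -0*(-1)/3 = -3*0 = 0)
P(m, E) = -7 + m² (P(m, E) = (m*m + 0*E) - 7 = (m² + 0) - 7 = m² - 7 = -7 + m²)
(-20 + P(8, f))² = (-20 + (-7 + 8²))² = (-20 + (-7 + 64))² = (-20 + 57)² = 37² = 1369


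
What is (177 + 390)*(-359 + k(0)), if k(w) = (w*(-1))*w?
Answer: -203553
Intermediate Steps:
k(w) = -w**2 (k(w) = (-w)*w = -w**2)
(177 + 390)*(-359 + k(0)) = (177 + 390)*(-359 - 1*0**2) = 567*(-359 - 1*0) = 567*(-359 + 0) = 567*(-359) = -203553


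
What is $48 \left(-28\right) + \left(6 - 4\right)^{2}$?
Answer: $-1340$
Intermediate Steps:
$48 \left(-28\right) + \left(6 - 4\right)^{2} = -1344 + 2^{2} = -1344 + 4 = -1340$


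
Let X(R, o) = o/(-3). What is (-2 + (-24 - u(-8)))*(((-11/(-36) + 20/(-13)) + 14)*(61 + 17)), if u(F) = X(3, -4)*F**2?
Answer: -997825/9 ≈ -1.1087e+5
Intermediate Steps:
X(R, o) = -o/3 (X(R, o) = o*(-1/3) = -o/3)
u(F) = 4*F**2/3 (u(F) = (-1/3*(-4))*F**2 = 4*F**2/3)
(-2 + (-24 - u(-8)))*(((-11/(-36) + 20/(-13)) + 14)*(61 + 17)) = (-2 + (-24 - 4*(-8)**2/3))*(((-11/(-36) + 20/(-13)) + 14)*(61 + 17)) = (-2 + (-24 - 4*64/3))*(((-11*(-1/36) + 20*(-1/13)) + 14)*78) = (-2 + (-24 - 1*256/3))*(((11/36 - 20/13) + 14)*78) = (-2 + (-24 - 256/3))*((-577/468 + 14)*78) = (-2 - 328/3)*((5975/468)*78) = -334/3*5975/6 = -997825/9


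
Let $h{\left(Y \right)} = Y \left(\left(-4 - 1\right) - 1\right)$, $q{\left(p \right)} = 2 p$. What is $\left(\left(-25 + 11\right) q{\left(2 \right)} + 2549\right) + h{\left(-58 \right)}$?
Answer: $2841$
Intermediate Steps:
$h{\left(Y \right)} = - 6 Y$ ($h{\left(Y \right)} = Y \left(-5 - 1\right) = Y \left(-6\right) = - 6 Y$)
$\left(\left(-25 + 11\right) q{\left(2 \right)} + 2549\right) + h{\left(-58 \right)} = \left(\left(-25 + 11\right) 2 \cdot 2 + 2549\right) - -348 = \left(\left(-14\right) 4 + 2549\right) + 348 = \left(-56 + 2549\right) + 348 = 2493 + 348 = 2841$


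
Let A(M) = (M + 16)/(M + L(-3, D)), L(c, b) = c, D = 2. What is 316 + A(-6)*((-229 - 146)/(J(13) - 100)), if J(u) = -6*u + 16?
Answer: 76163/243 ≈ 313.43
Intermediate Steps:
J(u) = 16 - 6*u
A(M) = (16 + M)/(-3 + M) (A(M) = (M + 16)/(M - 3) = (16 + M)/(-3 + M))
316 + A(-6)*((-229 - 146)/(J(13) - 100)) = 316 + ((16 - 6)/(-3 - 6))*((-229 - 146)/((16 - 6*13) - 100)) = 316 + (10/(-9))*(-375/((16 - 78) - 100)) = 316 + (-1/9*10)*(-375/(-62 - 100)) = 316 - (-1250)/(3*(-162)) = 316 - (-1250)*(-1)/(3*162) = 316 - 10/9*125/54 = 316 - 625/243 = 76163/243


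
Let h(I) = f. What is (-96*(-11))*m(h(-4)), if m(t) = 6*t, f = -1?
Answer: -6336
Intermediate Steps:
h(I) = -1
(-96*(-11))*m(h(-4)) = (-96*(-11))*(6*(-1)) = 1056*(-6) = -6336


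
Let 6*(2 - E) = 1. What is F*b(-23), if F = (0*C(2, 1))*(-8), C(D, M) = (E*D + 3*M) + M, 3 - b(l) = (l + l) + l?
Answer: 0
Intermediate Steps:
E = 11/6 (E = 2 - ⅙*1 = 2 - ⅙ = 11/6 ≈ 1.8333)
b(l) = 3 - 3*l (b(l) = 3 - ((l + l) + l) = 3 - (2*l + l) = 3 - 3*l)
C(D, M) = 4*M + 11*D/6 (C(D, M) = (11*D/6 + 3*M) + M = (3*M + 11*D/6) + M = 4*M + 11*D/6)
F = 0 (F = (0*(4*1 + (11/6)*2))*(-8) = (0*(4 + 11/3))*(-8) = (0*(23/3))*(-8) = 0*(-8) = 0)
F*b(-23) = 0*(3 - 3*(-23)) = 0*(3 + 69) = 0*72 = 0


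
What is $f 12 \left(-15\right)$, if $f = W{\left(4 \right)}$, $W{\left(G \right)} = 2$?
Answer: $-360$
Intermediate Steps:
$f = 2$
$f 12 \left(-15\right) = 2 \cdot 12 \left(-15\right) = 24 \left(-15\right) = -360$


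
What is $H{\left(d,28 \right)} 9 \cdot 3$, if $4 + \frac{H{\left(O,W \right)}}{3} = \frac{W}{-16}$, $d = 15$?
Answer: $- \frac{1863}{4} \approx -465.75$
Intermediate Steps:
$H{\left(O,W \right)} = -12 - \frac{3 W}{16}$ ($H{\left(O,W \right)} = -12 + 3 \frac{W}{-16} = -12 + 3 W \left(- \frac{1}{16}\right) = -12 + 3 \left(- \frac{W}{16}\right) = -12 - \frac{3 W}{16}$)
$H{\left(d,28 \right)} 9 \cdot 3 = \left(-12 - \frac{21}{4}\right) 9 \cdot 3 = \left(-12 - \frac{21}{4}\right) 27 = \left(- \frac{69}{4}\right) 27 = - \frac{1863}{4}$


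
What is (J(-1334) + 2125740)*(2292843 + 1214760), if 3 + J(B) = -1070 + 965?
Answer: 7455873180096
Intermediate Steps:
J(B) = -108 (J(B) = -3 + (-1070 + 965) = -3 - 105 = -108)
(J(-1334) + 2125740)*(2292843 + 1214760) = (-108 + 2125740)*(2292843 + 1214760) = 2125632*3507603 = 7455873180096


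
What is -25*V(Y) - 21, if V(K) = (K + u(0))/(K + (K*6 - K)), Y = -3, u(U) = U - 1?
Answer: -239/9 ≈ -26.556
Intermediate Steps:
u(U) = -1 + U
V(K) = (-1 + K)/(6*K) (V(K) = (K + (-1 + 0))/(K + (K*6 - K)) = (K - 1)/(K + (6*K - K)) = (-1 + K)/(K + 5*K) = (-1 + K)/((6*K)) = (-1 + K)*(1/(6*K)) = (-1 + K)/(6*K))
-25*V(Y) - 21 = -25*(-1 - 3)/(6*(-3)) - 21 = -25*(-1)*(-4)/(6*3) - 21 = -25*2/9 - 21 = -50/9 - 21 = -239/9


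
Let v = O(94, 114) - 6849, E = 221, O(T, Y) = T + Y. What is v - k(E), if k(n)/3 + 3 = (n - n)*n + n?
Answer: -7295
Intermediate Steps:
k(n) = -9 + 3*n (k(n) = -9 + 3*((n - n)*n + n) = -9 + 3*(0*n + n) = -9 + 3*(0 + n) = -9 + 3*n)
v = -6641 (v = (94 + 114) - 6849 = 208 - 6849 = -6641)
v - k(E) = -6641 - (-9 + 3*221) = -6641 - (-9 + 663) = -6641 - 1*654 = -6641 - 654 = -7295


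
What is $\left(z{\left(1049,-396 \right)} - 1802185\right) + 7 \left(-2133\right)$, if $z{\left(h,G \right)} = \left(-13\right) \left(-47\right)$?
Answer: $-1816505$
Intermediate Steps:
$z{\left(h,G \right)} = 611$
$\left(z{\left(1049,-396 \right)} - 1802185\right) + 7 \left(-2133\right) = \left(611 - 1802185\right) + 7 \left(-2133\right) = -1801574 - 14931 = -1816505$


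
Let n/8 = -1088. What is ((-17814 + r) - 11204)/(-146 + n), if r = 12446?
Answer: 2762/1475 ≈ 1.8725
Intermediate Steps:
n = -8704 (n = 8*(-1088) = -8704)
((-17814 + r) - 11204)/(-146 + n) = ((-17814 + 12446) - 11204)/(-146 - 8704) = (-5368 - 11204)/(-8850) = -16572*(-1/8850) = 2762/1475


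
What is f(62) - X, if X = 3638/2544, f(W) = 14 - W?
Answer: -62875/1272 ≈ -49.430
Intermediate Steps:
X = 1819/1272 (X = 3638*(1/2544) = 1819/1272 ≈ 1.4300)
f(62) - X = (14 - 1*62) - 1*1819/1272 = (14 - 62) - 1819/1272 = -48 - 1819/1272 = -62875/1272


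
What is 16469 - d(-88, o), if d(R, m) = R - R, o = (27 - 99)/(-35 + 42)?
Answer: 16469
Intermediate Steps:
o = -72/7 ≈ -10.286
d(R, m) = 0
16469 - d(-88, o) = 16469 - 1*0 = 16469 + 0 = 16469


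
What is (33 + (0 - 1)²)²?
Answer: 1156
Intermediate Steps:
(33 + (0 - 1)²)² = (33 + (-1)²)² = (33 + 1)² = 34² = 1156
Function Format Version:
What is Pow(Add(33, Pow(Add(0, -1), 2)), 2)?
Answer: 1156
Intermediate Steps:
Pow(Add(33, Pow(Add(0, -1), 2)), 2) = Pow(Add(33, Pow(-1, 2)), 2) = Pow(Add(33, 1), 2) = Pow(34, 2) = 1156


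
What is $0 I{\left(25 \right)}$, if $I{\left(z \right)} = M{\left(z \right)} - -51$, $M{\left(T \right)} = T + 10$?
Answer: $0$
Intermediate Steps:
$M{\left(T \right)} = 10 + T$
$I{\left(z \right)} = 61 + z$ ($I{\left(z \right)} = \left(10 + z\right) - -51 = \left(10 + z\right) + 51 = 61 + z$)
$0 I{\left(25 \right)} = 0 \left(61 + 25\right) = 0 \cdot 86 = 0$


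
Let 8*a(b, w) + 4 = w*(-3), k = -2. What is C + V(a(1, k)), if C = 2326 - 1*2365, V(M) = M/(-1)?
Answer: -157/4 ≈ -39.250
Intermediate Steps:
a(b, w) = -1/2 - 3*w/8 (a(b, w) = -1/2 + (w*(-3))/8 = -1/2 + (-3*w)/8 = -1/2 - 3*w/8)
V(M) = -M (V(M) = M*(-1) = -M)
C = -39 (C = 2326 - 2365 = -39)
C + V(a(1, k)) = -39 - (-1/2 - 3/8*(-2)) = -39 - (-1/2 + 3/4) = -39 - 1*1/4 = -39 - 1/4 = -157/4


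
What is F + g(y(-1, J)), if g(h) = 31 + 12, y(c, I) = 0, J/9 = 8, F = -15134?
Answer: -15091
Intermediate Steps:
J = 72 (J = 9*8 = 72)
g(h) = 43
F + g(y(-1, J)) = -15134 + 43 = -15091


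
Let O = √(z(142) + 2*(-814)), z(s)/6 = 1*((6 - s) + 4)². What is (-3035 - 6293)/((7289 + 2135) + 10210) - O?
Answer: -4664/9817 - 2*√25729 ≈ -321.28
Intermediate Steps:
z(s) = 6*(10 - s)² (z(s) = 6*(1*((6 - s) + 4)²) = 6*(1*(10 - s)²) = 6*(10 - s)²)
O = 2*√25729 (O = √(6*(-10 + 142)² + 2*(-814)) = √(6*132² - 1628) = √(6*17424 - 1628) = √(104544 - 1628) = √102916 = 2*√25729 ≈ 320.81)
(-3035 - 6293)/((7289 + 2135) + 10210) - O = (-3035 - 6293)/((7289 + 2135) + 10210) - 2*√25729 = -9328/(9424 + 10210) - 2*√25729 = -9328/19634 - 2*√25729 = -9328*1/19634 - 2*√25729 = -4664/9817 - 2*√25729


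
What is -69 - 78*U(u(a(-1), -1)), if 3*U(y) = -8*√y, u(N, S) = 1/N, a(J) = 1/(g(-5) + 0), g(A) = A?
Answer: -69 + 208*I*√5 ≈ -69.0 + 465.1*I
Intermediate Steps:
a(J) = -⅕ (a(J) = 1/(-5 + 0) = 1/(-5) = -⅕)
U(y) = -8*√y/3 (U(y) = (-8*√y)/3 = -8*√y/3)
-69 - 78*U(u(a(-1), -1)) = -69 - (-208)*√(1/(-⅕)) = -69 - (-208)*√(-5) = -69 - (-208)*I*√5 = -69 + 208*I*√5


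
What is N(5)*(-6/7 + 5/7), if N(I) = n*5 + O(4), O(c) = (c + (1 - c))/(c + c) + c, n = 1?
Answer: -73/56 ≈ -1.3036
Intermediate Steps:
O(c) = c + 1/(2*c) (O(c) = 1/(2*c) + c = c + 1/(2*c))
N(I) = 73/8 (N(I) = 1*5 + (4 + (1/2)/4) = 5 + (4 + (1/2)*(1/4)) = 5 + (4 + 1/8) = 5 + 33/8 = 73/8)
N(5)*(-6/7 + 5/7) = 73*(-6/7 + 5/7)/8 = (73/8)*(-1/7) = -73/56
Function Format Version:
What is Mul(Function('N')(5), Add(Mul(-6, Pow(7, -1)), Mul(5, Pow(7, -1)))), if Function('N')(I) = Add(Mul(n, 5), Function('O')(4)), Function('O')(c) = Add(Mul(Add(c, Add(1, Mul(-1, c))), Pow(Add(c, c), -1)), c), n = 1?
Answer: Rational(-73, 56) ≈ -1.3036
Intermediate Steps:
Function('O')(c) = Add(c, Mul(Rational(1, 2), Pow(c, -1))) (Function('O')(c) = Add(Mul(1, Pow(Mul(2, c), -1)), c) = Add(Mul(1, Mul(Rational(1, 2), Pow(c, -1))), c) = Add(Mul(Rational(1, 2), Pow(c, -1)), c) = Add(c, Mul(Rational(1, 2), Pow(c, -1))))
Function('N')(I) = Rational(73, 8) (Function('N')(I) = Add(Mul(1, 5), Add(4, Mul(Rational(1, 2), Pow(4, -1)))) = Add(5, Add(4, Mul(Rational(1, 2), Rational(1, 4)))) = Add(5, Add(4, Rational(1, 8))) = Add(5, Rational(33, 8)) = Rational(73, 8))
Mul(Function('N')(5), Add(Mul(-6, Pow(7, -1)), Mul(5, Pow(7, -1)))) = Mul(Rational(73, 8), Add(Mul(-6, Pow(7, -1)), Mul(5, Pow(7, -1)))) = Mul(Rational(73, 8), Add(Mul(-6, Rational(1, 7)), Mul(5, Rational(1, 7)))) = Mul(Rational(73, 8), Add(Rational(-6, 7), Rational(5, 7))) = Mul(Rational(73, 8), Rational(-1, 7)) = Rational(-73, 56)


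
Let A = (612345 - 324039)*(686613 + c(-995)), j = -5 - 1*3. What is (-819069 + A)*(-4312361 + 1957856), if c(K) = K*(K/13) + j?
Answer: -6731058739645715715/13 ≈ -5.1777e+17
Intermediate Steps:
j = -8 (j = -5 - 3 = -8)
c(K) = -8 + K**2/13 (c(K) = K*(K/13) - 8 = K**2/13 - 8 = -8 + K**2/13)
A = 2858810582340/13 (A = (612345 - 324039)*(686613 + (-8 + (1/13)*(-995)**2)) = 288306*(686613 + (-8 + (1/13)*990025)) = 288306*(686613 + (-8 + 990025/13)) = 288306*(686613 + 989921/13) = 288306*(9915890/13) = 2858810582340/13 ≈ 2.1991e+11)
(-819069 + A)*(-4312361 + 1957856) = (-819069 + 2858810582340/13)*(-4312361 + 1957856) = (2858799934443/13)*(-2354505) = -6731058739645715715/13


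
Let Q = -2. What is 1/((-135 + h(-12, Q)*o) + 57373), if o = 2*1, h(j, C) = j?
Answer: 1/57214 ≈ 1.7478e-5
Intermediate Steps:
o = 2
1/((-135 + h(-12, Q)*o) + 57373) = 1/((-135 - 12*2) + 57373) = 1/((-135 - 24) + 57373) = 1/(-159 + 57373) = 1/57214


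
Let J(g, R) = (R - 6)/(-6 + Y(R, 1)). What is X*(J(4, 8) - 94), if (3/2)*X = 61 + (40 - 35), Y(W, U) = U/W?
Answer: -195096/47 ≈ -4151.0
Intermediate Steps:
J(g, R) = (-6 + R)/(-6 + 1/R) (J(g, R) = (R - 6)/(-6 + 1/R) = (-6 + R)/(-6 + 1/R))
X = 44 (X = 2*(61 + (40 - 35))/3 = 2*(61 + 5)/3 = (2/3)*66 = 44)
X*(J(4, 8) - 94) = 44*(8*(6 - 1*8)/(-1 + 6*8) - 94) = 44*(8*(6 - 8)/(-1 + 48) - 94) = 44*(8*(-2)/47 - 94) = 44*(8*(1/47)*(-2) - 94) = 44*(-16/47 - 94) = 44*(-4434/47) = -195096/47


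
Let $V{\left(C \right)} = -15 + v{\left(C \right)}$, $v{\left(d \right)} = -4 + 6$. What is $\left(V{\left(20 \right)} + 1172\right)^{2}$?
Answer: $1343281$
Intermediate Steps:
$v{\left(d \right)} = 2$
$V{\left(C \right)} = -13$ ($V{\left(C \right)} = -15 + 2 = -13$)
$\left(V{\left(20 \right)} + 1172\right)^{2} = \left(-13 + 1172\right)^{2} = 1159^{2} = 1343281$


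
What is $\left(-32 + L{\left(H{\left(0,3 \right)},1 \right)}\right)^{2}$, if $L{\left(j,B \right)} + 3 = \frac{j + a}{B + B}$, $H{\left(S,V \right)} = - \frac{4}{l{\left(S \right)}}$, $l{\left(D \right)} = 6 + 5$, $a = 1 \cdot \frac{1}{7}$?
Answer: $\frac{29235649}{23716} \approx 1232.7$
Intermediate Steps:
$a = \frac{1}{7}$ ($a = 1 \cdot \frac{1}{7} = \frac{1}{7} \approx 0.14286$)
$l{\left(D \right)} = 11$
$H{\left(S,V \right)} = - \frac{4}{11}$
$L{\left(j,B \right)} = -3 + \frac{\frac{1}{7} + j}{2 B}$ ($L{\left(j,B \right)} = -3 + \frac{j + \frac{1}{7}}{B + B} = -3 + \frac{\frac{1}{7} + j}{2 B}$)
$\left(-32 + L{\left(H{\left(0,3 \right)},1 \right)}\right)^{2} = \left(-32 + \frac{1 - 42 + 7 \left(- \frac{4}{11}\right)}{14 \cdot 1}\right)^{2} = \left(-32 + \frac{1}{14} \cdot 1 \left(1 - 42 - \frac{28}{11}\right)\right)^{2} = \left(-32 + \frac{1}{14} \cdot 1 \left(- \frac{479}{11}\right)\right)^{2} = \left(-32 - \frac{479}{154}\right)^{2} = \left(- \frac{5407}{154}\right)^{2} = \frac{29235649}{23716}$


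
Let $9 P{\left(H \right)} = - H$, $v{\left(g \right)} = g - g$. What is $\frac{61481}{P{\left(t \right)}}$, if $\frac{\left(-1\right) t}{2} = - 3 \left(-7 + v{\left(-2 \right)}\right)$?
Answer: $\frac{26349}{2} \approx 13175.0$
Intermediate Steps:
$v{\left(g \right)} = 0$
$t = -42$ ($t = - 2 \left(- 3 \left(-7 + 0\right)\right) = - 2 \left(\left(-3\right) \left(-7\right)\right) = \left(-2\right) 21 = -42$)
$P{\left(H \right)} = - \frac{H}{9}$ ($P{\left(H \right)} = \frac{\left(-1\right) H}{9} = - \frac{H}{9}$)
$\frac{61481}{P{\left(t \right)}} = \frac{61481}{\left(- \frac{1}{9}\right) \left(-42\right)} = \frac{61481}{\frac{14}{3}} = 61481 \cdot \frac{3}{14} = \frac{26349}{2}$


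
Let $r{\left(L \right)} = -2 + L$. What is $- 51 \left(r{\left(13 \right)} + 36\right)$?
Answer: $-2397$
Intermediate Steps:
$- 51 \left(r{\left(13 \right)} + 36\right) = - 51 \left(\left(-2 + 13\right) + 36\right) = - 51 \left(11 + 36\right) = \left(-51\right) 47 = -2397$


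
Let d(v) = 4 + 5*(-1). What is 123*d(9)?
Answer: -123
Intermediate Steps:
d(v) = -1 (d(v) = 4 - 5 = -1)
123*d(9) = 123*(-1) = -123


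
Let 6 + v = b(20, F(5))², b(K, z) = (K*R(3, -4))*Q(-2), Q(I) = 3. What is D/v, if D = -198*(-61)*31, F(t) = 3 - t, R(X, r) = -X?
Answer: 62403/5399 ≈ 11.558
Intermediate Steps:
b(K, z) = -9*K (b(K, z) = (K*(-1*3))*3 = (K*(-3))*3 = -3*K*3 = -9*K)
v = 32394 (v = -6 + (-9*20)² = -6 + (-180)² = -6 + 32400 = 32394)
D = 374418 (D = 12078*31 = 374418)
D/v = 374418/32394 = 374418*(1/32394) = 62403/5399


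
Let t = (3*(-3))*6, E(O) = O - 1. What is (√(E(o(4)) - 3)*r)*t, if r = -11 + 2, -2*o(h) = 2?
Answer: 486*I*√5 ≈ 1086.7*I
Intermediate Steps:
o(h) = -1 (o(h) = -½*2 = -1)
r = -9
E(O) = -1 + O
t = -54 (t = -9*6 = -54)
(√(E(o(4)) - 3)*r)*t = (√((-1 - 1) - 3)*(-9))*(-54) = (√(-2 - 3)*(-9))*(-54) = (√(-5)*(-9))*(-54) = ((I*√5)*(-9))*(-54) = -9*I*√5*(-54) = 486*I*√5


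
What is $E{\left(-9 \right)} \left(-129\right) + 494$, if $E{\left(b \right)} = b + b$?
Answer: $2816$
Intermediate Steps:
$E{\left(b \right)} = 2 b$
$E{\left(-9 \right)} \left(-129\right) + 494 = 2 \left(-9\right) \left(-129\right) + 494 = \left(-18\right) \left(-129\right) + 494 = 2322 + 494 = 2816$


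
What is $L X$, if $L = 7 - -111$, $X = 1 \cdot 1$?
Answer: $118$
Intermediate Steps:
$X = 1$
$L = 118$ ($L = 7 + 111 = 118$)
$L X = 118 \cdot 1 = 118$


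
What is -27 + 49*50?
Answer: 2423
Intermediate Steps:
-27 + 49*50 = -27 + 2450 = 2423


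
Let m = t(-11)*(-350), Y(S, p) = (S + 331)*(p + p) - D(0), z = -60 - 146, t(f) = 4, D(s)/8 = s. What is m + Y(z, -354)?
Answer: -89900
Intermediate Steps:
D(s) = 8*s
z = -206
Y(S, p) = 2*p*(331 + S) (Y(S, p) = (S + 331)*(p + p) - 8*0 = (331 + S)*(2*p) - 1*0 = 2*p*(331 + S) + 0 = 2*p*(331 + S))
m = -1400 (m = 4*(-350) = -1400)
m + Y(z, -354) = -1400 + 2*(-354)*(331 - 206) = -1400 + 2*(-354)*125 = -1400 - 88500 = -89900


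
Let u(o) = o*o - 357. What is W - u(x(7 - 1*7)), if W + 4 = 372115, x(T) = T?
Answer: 372468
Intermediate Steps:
u(o) = -357 + o**2 (u(o) = o**2 - 357 = -357 + o**2)
W = 372111 (W = -4 + 372115 = 372111)
W - u(x(7 - 1*7)) = 372111 - (-357 + (7 - 1*7)**2) = 372111 - (-357 + (7 - 7)**2) = 372111 - (-357 + 0**2) = 372111 - (-357 + 0) = 372111 - 1*(-357) = 372111 + 357 = 372468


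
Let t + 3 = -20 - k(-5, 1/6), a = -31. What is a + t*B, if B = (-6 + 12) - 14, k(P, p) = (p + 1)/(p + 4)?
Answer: 3881/25 ≈ 155.24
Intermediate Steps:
k(P, p) = (1 + p)/(4 + p)
t = -582/25 (t = -3 + (-20 - (1 + 1/6)/(4 + 1/6)) = -3 + (-20 - (1 + ⅙)/(4 + ⅙)) = -3 + (-20 - 7/(25/6*6)) = -3 + (-20 - 6*7/(25*6)) = -3 + (-20 - 1*7/25) = -3 + (-20 - 7/25) = -3 - 507/25 = -582/25 ≈ -23.280)
B = -8 (B = 6 - 14 = -8)
a + t*B = -31 - 582/25*(-8) = -31 + 4656/25 = 3881/25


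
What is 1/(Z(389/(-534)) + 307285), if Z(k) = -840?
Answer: 1/306445 ≈ 3.2632e-6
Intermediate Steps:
1/(Z(389/(-534)) + 307285) = 1/(-840 + 307285) = 1/306445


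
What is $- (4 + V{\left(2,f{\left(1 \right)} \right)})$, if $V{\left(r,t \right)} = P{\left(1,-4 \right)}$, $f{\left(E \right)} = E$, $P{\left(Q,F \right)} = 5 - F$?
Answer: $-13$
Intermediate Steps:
$V{\left(r,t \right)} = 9$ ($V{\left(r,t \right)} = 5 - -4 = 5 + 4 = 9$)
$- (4 + V{\left(2,f{\left(1 \right)} \right)}) = - (4 + 9) = \left(-1\right) 13 = -13$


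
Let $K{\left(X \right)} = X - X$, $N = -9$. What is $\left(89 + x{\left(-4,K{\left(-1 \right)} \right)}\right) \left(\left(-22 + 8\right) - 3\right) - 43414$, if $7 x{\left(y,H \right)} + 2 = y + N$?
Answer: $- \frac{314234}{7} \approx -44891.0$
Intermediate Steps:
$K{\left(X \right)} = 0$
$x{\left(y,H \right)} = - \frac{11}{7} + \frac{y}{7}$ ($x{\left(y,H \right)} = - \frac{2}{7} + \frac{y - 9}{7} = - \frac{2}{7} + \frac{-9 + y}{7} = - \frac{2}{7} + \left(- \frac{9}{7} + \frac{y}{7}\right) = - \frac{11}{7} + \frac{y}{7}$)
$\left(89 + x{\left(-4,K{\left(-1 \right)} \right)}\right) \left(\left(-22 + 8\right) - 3\right) - 43414 = \left(89 + \left(- \frac{11}{7} + \frac{1}{7} \left(-4\right)\right)\right) \left(\left(-22 + 8\right) - 3\right) - 43414 = \left(89 - \frac{15}{7}\right) \left(-14 - 3\right) - 43414 = \left(89 - \frac{15}{7}\right) \left(-17\right) - 43414 = \frac{608}{7} \left(-17\right) - 43414 = - \frac{10336}{7} - 43414 = - \frac{314234}{7}$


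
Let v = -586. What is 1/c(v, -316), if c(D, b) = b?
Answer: -1/316 ≈ -0.0031646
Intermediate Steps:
1/c(v, -316) = 1/(-316) = -1/316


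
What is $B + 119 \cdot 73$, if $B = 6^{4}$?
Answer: $9983$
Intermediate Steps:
$B = 1296$
$B + 119 \cdot 73 = 1296 + 119 \cdot 73 = 1296 + 8687 = 9983$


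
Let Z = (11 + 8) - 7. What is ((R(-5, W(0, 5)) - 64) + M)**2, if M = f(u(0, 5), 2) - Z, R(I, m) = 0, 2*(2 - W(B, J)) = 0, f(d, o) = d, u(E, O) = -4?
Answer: 6400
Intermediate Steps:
Z = 12 (Z = 19 - 7 = 12)
W(B, J) = 2 (W(B, J) = 2 - 1/2*0 = 2 + 0 = 2)
M = -16 (M = -4 - 1*12 = -4 - 12 = -16)
((R(-5, W(0, 5)) - 64) + M)**2 = ((0 - 64) - 16)**2 = (-64 - 16)**2 = (-80)**2 = 6400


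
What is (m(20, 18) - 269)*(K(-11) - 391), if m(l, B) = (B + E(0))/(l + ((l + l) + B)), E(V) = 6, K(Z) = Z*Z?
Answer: 943110/13 ≈ 72547.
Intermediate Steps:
K(Z) = Z²
m(l, B) = (6 + B)/(B + 3*l) (m(l, B) = (B + 6)/(l + ((l + l) + B)) = (6 + B)/(l + (2*l + B)) = (6 + B)/(l + (B + 2*l)) = (6 + B)/(B + 3*l))
(m(20, 18) - 269)*(K(-11) - 391) = ((6 + 18)/(18 + 3*20) - 269)*((-11)² - 391) = (24/(18 + 60) - 269)*(121 - 391) = (24/78 - 269)*(-270) = ((1/78)*24 - 269)*(-270) = (4/13 - 269)*(-270) = -3493/13*(-270) = 943110/13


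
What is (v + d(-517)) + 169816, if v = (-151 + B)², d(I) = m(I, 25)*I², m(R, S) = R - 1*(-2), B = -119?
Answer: -137411119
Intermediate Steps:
m(R, S) = 2 + R (m(R, S) = R + 2 = 2 + R)
d(I) = I²*(2 + I) (d(I) = (2 + I)*I² = I²*(2 + I))
v = 72900 (v = (-151 - 119)² = (-270)² = 72900)
(v + d(-517)) + 169816 = (72900 + (-517)²*(2 - 517)) + 169816 = (72900 + 267289*(-515)) + 169816 = (72900 - 137653835) + 169816 = -137580935 + 169816 = -137411119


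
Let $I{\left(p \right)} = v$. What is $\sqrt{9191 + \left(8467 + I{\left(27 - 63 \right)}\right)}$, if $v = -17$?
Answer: $\sqrt{17641} \approx 132.82$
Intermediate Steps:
$I{\left(p \right)} = -17$
$\sqrt{9191 + \left(8467 + I{\left(27 - 63 \right)}\right)} = \sqrt{9191 + \left(8467 - 17\right)} = \sqrt{9191 + 8450} = \sqrt{17641}$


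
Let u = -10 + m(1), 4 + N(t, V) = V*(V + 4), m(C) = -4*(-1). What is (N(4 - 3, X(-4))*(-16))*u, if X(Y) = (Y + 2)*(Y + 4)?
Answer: -384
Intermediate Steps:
X(Y) = (2 + Y)*(4 + Y)
m(C) = 4
N(t, V) = -4 + V*(4 + V) (N(t, V) = -4 + V*(V + 4) = -4 + V*(4 + V))
u = -6 (u = -10 + 4 = -6)
(N(4 - 3, X(-4))*(-16))*u = ((-4 + (8 + (-4)**2 + 6*(-4))**2 + 4*(8 + (-4)**2 + 6*(-4)))*(-16))*(-6) = ((-4 + (8 + 16 - 24)**2 + 4*(8 + 16 - 24))*(-16))*(-6) = ((-4 + 0**2 + 4*0)*(-16))*(-6) = ((-4 + 0 + 0)*(-16))*(-6) = -4*(-16)*(-6) = 64*(-6) = -384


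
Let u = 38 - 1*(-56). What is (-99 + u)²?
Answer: 25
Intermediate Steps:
u = 94 (u = 38 + 56 = 94)
(-99 + u)² = (-99 + 94)² = (-5)² = 25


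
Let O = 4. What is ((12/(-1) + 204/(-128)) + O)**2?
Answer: 94249/1024 ≈ 92.040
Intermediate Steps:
((12/(-1) + 204/(-128)) + O)**2 = ((12/(-1) + 204/(-128)) + 4)**2 = ((12*(-1) + 204*(-1/128)) + 4)**2 = ((-12 - 51/32) + 4)**2 = (-435/32 + 4)**2 = (-307/32)**2 = 94249/1024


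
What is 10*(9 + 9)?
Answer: 180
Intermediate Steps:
10*(9 + 9) = 10*18 = 180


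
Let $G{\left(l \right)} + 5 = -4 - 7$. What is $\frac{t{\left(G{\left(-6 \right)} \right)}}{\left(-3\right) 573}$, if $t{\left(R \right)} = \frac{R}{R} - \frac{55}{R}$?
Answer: $- \frac{71}{27504} \approx -0.0025814$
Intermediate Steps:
$G{\left(l \right)} = -16$ ($G{\left(l \right)} = -5 - 11 = -16$)
$t{\left(R \right)} = 1 - \frac{55}{R}$
$\frac{t{\left(G{\left(-6 \right)} \right)}}{\left(-3\right) 573} = \frac{\frac{1}{-16} \left(-55 - 16\right)}{\left(-3\right) 573} = \frac{\left(- \frac{1}{16}\right) \left(-71\right)}{-1719} = \frac{71}{16} \left(- \frac{1}{1719}\right) = - \frac{71}{27504}$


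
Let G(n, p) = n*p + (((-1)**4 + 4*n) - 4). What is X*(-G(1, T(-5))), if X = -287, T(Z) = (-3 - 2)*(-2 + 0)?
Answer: 3157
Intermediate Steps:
T(Z) = 10 (T(Z) = -5*(-2) = 10)
G(n, p) = -3 + 4*n + n*p (G(n, p) = n*p + ((1 + 4*n) - 4) = n*p + (-3 + 4*n) = -3 + 4*n + n*p)
X*(-G(1, T(-5))) = -(-287)*(-3 + 4*1 + 1*10) = -(-287)*(-3 + 4 + 10) = -(-287)*11 = -287*(-11) = 3157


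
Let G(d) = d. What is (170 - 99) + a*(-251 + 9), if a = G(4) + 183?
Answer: -45183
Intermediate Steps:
a = 187 (a = 4 + 183 = 187)
(170 - 99) + a*(-251 + 9) = (170 - 99) + 187*(-251 + 9) = 71 + 187*(-242) = 71 - 45254 = -45183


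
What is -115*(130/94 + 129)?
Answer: -704720/47 ≈ -14994.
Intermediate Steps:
-115*(130/94 + 129) = -115*(130*(1/94) + 129) = -115*(65/47 + 129) = -115*6128/47 = -704720/47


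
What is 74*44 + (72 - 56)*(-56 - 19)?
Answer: 2056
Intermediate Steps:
74*44 + (72 - 56)*(-56 - 19) = 3256 + 16*(-75) = 3256 - 1200 = 2056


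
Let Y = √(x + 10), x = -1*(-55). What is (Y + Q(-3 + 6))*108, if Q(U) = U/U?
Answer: 108 + 108*√65 ≈ 978.72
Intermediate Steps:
x = 55
Y = √65 (Y = √(55 + 10) = √65 ≈ 8.0623)
Q(U) = 1
(Y + Q(-3 + 6))*108 = (√65 + 1)*108 = (1 + √65)*108 = 108 + 108*√65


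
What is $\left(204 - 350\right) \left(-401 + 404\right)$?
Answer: $-438$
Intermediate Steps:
$\left(204 - 350\right) \left(-401 + 404\right) = \left(-146\right) 3 = -438$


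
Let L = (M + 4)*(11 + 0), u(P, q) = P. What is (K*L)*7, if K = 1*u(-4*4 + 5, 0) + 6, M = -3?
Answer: -385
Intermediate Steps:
L = 11 (L = (-3 + 4)*(11 + 0) = 1*11 = 11)
K = -5 (K = 1*(-4*4 + 5) + 6 = 1*(-16 + 5) + 6 = 1*(-11) + 6 = -11 + 6 = -5)
(K*L)*7 = -5*11*7 = -55*7 = -385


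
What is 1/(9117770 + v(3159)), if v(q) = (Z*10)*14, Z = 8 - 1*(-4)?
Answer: 1/9119450 ≈ 1.0966e-7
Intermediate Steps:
Z = 12 (Z = 8 + 4 = 12)
v(q) = 1680 (v(q) = (12*10)*14 = 120*14 = 1680)
1/(9117770 + v(3159)) = 1/(9117770 + 1680) = 1/9119450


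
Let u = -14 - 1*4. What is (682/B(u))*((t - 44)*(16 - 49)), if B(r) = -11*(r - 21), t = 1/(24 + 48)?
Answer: 1079947/468 ≈ 2307.6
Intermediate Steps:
t = 1/72 ≈ 0.013889
u = -18 (u = -14 - 4 = -18)
B(r) = 231 - 11*r (B(r) = -11*(-21 + r) = 231 - 11*r)
(682/B(u))*((t - 44)*(16 - 49)) = (682/(231 - 11*(-18)))*((1/72 - 44)*(16 - 49)) = (682/(231 + 198))*(-3167/72*(-33)) = (682/429)*(34837/24) = (682*(1/429))*(34837/24) = (62/39)*(34837/24) = 1079947/468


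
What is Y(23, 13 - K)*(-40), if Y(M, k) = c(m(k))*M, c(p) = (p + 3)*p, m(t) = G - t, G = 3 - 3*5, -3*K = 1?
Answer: -4684640/9 ≈ -5.2052e+5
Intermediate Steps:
K = -⅓ (K = -⅓*1 = -⅓ ≈ -0.33333)
G = -12 (G = 3 - 15 = -12)
m(t) = -12 - t
c(p) = p*(3 + p) (c(p) = (3 + p)*p = p*(3 + p))
Y(M, k) = M*(-12 - k)*(-9 - k) (Y(M, k) = ((-12 - k)*(3 + (-12 - k)))*M = ((-12 - k)*(-9 - k))*M = M*(-12 - k)*(-9 - k))
Y(23, 13 - K)*(-40) = (23*(9 + (13 - 1*(-⅓)))*(12 + (13 - 1*(-⅓))))*(-40) = (23*(9 + (13 + ⅓))*(12 + (13 + ⅓)))*(-40) = (23*(9 + 40/3)*(12 + 40/3))*(-40) = (23*(67/3)*(76/3))*(-40) = (117116/9)*(-40) = -4684640/9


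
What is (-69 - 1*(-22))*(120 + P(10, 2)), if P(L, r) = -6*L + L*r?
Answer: -3760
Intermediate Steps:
(-69 - 1*(-22))*(120 + P(10, 2)) = (-69 - 1*(-22))*(120 + 10*(-6 + 2)) = (-69 + 22)*(120 + 10*(-4)) = -47*(120 - 40) = -47*80 = -3760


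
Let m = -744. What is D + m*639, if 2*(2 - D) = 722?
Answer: -475775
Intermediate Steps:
D = -359 (D = 2 - ½*722 = 2 - 361 = -359)
D + m*639 = -359 - 744*639 = -359 - 475416 = -475775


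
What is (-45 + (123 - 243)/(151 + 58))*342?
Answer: -171450/11 ≈ -15586.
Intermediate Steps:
(-45 + (123 - 243)/(151 + 58))*342 = (-45 - 120/209)*342 = -9525/209*342 = -171450/11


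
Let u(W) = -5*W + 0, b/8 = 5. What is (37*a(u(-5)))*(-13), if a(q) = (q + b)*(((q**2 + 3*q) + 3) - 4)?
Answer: -21854235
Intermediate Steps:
b = 40 (b = 8*5 = 40)
u(W) = -5*W
a(q) = (40 + q)*(-1 + q**2 + 3*q) (a(q) = (q + 40)*(((q**2 + 3*q) + 3) - 4) = (40 + q)*((3 + q**2 + 3*q) - 4) = (40 + q)*(-1 + q**2 + 3*q))
(37*a(u(-5)))*(-13) = (37*(-40 + (-5*(-5))**3 + 43*(-5*(-5))**2 + 119*(-5*(-5))))*(-13) = (37*(-40 + 25**3 + 43*25**2 + 119*25))*(-13) = (37*(-40 + 15625 + 43*625 + 2975))*(-13) = (37*(-40 + 15625 + 26875 + 2975))*(-13) = (37*45435)*(-13) = 1681095*(-13) = -21854235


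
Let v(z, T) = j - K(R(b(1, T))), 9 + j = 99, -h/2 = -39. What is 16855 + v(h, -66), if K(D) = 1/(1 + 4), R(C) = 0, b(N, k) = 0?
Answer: 84724/5 ≈ 16945.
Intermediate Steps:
h = 78 (h = -2*(-39) = 78)
K(D) = 1/5
j = 90 (j = -9 + 99 = 90)
v(z, T) = 449/5 (v(z, T) = 90 - 1*1/5 = 90 - 1/5 = 449/5)
16855 + v(h, -66) = 16855 + 449/5 = 84724/5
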